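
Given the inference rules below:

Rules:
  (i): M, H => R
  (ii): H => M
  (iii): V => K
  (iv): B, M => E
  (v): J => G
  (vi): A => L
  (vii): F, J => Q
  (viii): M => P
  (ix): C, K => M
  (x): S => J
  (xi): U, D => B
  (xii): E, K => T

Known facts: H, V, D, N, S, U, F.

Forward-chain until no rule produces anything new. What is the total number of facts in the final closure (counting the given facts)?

17

Round 1: (ii) [H => M]; (iii) [V => K]; (x) [S => J]; (xi) [U, D => B]. Adds M, K, J, B.
Round 2: (i) [M, H => R]; (iv) [B, M => E]; (v) [J => G]; (vii) [F, J => Q]; (viii) [M => P]. Adds R, E, G, Q, P.
Round 3: (xii) [E, K => T]. Adds T.
Closure: {B, D, E, F, G, H, J, K, M, N, P, Q, R, S, T, U, V} — 17 facts.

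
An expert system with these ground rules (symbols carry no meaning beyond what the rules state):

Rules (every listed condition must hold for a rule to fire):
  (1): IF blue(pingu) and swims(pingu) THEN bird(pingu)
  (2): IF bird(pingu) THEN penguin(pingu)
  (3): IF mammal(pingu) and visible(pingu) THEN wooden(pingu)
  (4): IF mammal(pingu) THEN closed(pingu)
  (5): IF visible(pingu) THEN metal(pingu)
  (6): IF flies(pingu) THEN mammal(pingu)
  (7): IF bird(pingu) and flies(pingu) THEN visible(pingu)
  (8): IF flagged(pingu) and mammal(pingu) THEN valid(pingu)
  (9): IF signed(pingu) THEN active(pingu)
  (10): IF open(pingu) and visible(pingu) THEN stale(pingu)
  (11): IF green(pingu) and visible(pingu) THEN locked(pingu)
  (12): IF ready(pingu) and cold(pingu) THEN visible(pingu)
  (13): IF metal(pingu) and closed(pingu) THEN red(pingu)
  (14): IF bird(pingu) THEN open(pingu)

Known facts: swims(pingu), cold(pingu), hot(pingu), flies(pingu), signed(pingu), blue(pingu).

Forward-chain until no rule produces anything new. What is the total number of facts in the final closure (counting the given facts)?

Round 1: (1) [IF blue(pingu) and swims(pingu) THEN bird(pingu)]; (6) [IF flies(pingu) THEN mammal(pingu)]; (9) [IF signed(pingu) THEN active(pingu)]. New: bird(pingu), mammal(pingu), active(pingu).
Round 2: (2) [IF bird(pingu) THEN penguin(pingu)]; (4) [IF mammal(pingu) THEN closed(pingu)]; (7) [IF bird(pingu) and flies(pingu) THEN visible(pingu)]; (14) [IF bird(pingu) THEN open(pingu)]. New: penguin(pingu), closed(pingu), visible(pingu), open(pingu).
Round 3: (3) [IF mammal(pingu) and visible(pingu) THEN wooden(pingu)]; (5) [IF visible(pingu) THEN metal(pingu)]; (10) [IF open(pingu) and visible(pingu) THEN stale(pingu)]. New: wooden(pingu), metal(pingu), stale(pingu).
Round 4: (13) [IF metal(pingu) and closed(pingu) THEN red(pingu)]. New: red(pingu).
Closure: {active(pingu), bird(pingu), blue(pingu), closed(pingu), cold(pingu), flies(pingu), hot(pingu), mammal(pingu), metal(pingu), open(pingu), penguin(pingu), red(pingu), signed(pingu), stale(pingu), swims(pingu), visible(pingu), wooden(pingu)} — 17 facts.

17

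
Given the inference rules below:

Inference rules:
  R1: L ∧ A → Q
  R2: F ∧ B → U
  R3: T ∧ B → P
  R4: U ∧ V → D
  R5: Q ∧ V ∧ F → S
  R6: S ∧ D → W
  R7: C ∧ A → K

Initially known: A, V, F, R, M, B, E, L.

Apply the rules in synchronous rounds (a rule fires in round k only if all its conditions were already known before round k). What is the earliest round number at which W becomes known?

3

Round 1 — R1, R2, derive Q, U.
Round 2 — R4, R5, derive D, S.
Round 3 — R6, derive W.
W first appears in round 3.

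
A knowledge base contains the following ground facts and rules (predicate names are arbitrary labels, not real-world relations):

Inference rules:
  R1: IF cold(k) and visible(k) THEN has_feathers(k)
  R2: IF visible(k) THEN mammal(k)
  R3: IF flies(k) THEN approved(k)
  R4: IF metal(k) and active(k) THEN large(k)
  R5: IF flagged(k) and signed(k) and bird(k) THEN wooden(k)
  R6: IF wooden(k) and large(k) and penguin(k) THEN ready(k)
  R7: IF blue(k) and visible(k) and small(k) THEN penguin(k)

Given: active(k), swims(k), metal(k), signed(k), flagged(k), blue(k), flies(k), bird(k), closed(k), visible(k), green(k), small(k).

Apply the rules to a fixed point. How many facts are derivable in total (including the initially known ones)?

18

Round 1 — R2, R3, R4, R5, R7, derive mammal(k), approved(k), large(k), wooden(k), penguin(k).
Round 2 — R6, derive ready(k).
Closure: {active(k), approved(k), bird(k), blue(k), closed(k), flagged(k), flies(k), green(k), large(k), mammal(k), metal(k), penguin(k), ready(k), signed(k), small(k), swims(k), visible(k), wooden(k)} — 18 facts.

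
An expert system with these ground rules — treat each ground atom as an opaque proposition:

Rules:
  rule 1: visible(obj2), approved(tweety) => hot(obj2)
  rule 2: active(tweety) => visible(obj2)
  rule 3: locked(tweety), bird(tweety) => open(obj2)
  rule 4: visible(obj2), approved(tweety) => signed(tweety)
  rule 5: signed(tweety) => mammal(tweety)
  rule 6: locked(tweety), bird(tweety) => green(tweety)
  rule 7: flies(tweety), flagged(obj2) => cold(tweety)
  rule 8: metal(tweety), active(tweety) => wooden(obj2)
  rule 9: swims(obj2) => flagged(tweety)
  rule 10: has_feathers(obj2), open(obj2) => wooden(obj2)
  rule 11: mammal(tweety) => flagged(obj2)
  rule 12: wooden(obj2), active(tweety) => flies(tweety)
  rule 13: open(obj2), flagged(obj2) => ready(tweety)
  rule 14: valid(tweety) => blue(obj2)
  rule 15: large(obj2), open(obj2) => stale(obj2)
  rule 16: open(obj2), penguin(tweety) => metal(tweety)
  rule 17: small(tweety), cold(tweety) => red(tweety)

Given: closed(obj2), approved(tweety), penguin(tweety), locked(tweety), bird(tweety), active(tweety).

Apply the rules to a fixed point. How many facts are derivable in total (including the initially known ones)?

Round 1: rule 2 [active(tweety) => visible(obj2)]; rule 3 [locked(tweety), bird(tweety) => open(obj2)]; rule 6 [locked(tweety), bird(tweety) => green(tweety)]. New: visible(obj2), open(obj2), green(tweety).
Round 2: rule 1 [visible(obj2), approved(tweety) => hot(obj2)]; rule 4 [visible(obj2), approved(tweety) => signed(tweety)]; rule 16 [open(obj2), penguin(tweety) => metal(tweety)]. New: hot(obj2), signed(tweety), metal(tweety).
Round 3: rule 5 [signed(tweety) => mammal(tweety)]; rule 8 [metal(tweety), active(tweety) => wooden(obj2)]. New: mammal(tweety), wooden(obj2).
Round 4: rule 11 [mammal(tweety) => flagged(obj2)]; rule 12 [wooden(obj2), active(tweety) => flies(tweety)]. New: flagged(obj2), flies(tweety).
Round 5: rule 7 [flies(tweety), flagged(obj2) => cold(tweety)]; rule 13 [open(obj2), flagged(obj2) => ready(tweety)]. New: cold(tweety), ready(tweety).
Closure: {active(tweety), approved(tweety), bird(tweety), closed(obj2), cold(tweety), flagged(obj2), flies(tweety), green(tweety), hot(obj2), locked(tweety), mammal(tweety), metal(tweety), open(obj2), penguin(tweety), ready(tweety), signed(tweety), visible(obj2), wooden(obj2)} — 18 facts.

18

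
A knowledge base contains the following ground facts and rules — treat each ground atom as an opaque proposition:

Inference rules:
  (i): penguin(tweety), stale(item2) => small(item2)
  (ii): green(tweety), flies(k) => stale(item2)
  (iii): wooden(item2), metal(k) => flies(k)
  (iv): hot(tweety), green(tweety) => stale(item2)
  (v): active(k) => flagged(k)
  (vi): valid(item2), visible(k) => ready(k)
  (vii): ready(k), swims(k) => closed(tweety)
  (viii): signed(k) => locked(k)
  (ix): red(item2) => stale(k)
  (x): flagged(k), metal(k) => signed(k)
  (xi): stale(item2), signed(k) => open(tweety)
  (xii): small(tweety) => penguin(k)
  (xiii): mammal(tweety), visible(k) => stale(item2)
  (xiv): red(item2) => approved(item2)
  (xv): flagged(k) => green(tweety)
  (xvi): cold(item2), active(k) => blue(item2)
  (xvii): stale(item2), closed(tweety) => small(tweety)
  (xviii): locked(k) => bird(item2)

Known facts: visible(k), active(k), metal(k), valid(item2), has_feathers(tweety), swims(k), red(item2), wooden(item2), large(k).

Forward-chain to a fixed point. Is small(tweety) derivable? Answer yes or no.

Round 1 fires (iii), (v), (vi), (ix), (xiv), giving flies(k), flagged(k), ready(k), stale(k), approved(item2).
Round 2 fires (vii), (x), (xv), giving closed(tweety), signed(k), green(tweety).
Round 3 fires (ii), (viii), giving stale(item2), locked(k).
Round 4 fires (xi), (xvii), (xviii), giving open(tweety), small(tweety), bird(item2).
Round 5 fires (xii), giving penguin(k).
small(tweety) appears in round 4, so it is derivable.

yes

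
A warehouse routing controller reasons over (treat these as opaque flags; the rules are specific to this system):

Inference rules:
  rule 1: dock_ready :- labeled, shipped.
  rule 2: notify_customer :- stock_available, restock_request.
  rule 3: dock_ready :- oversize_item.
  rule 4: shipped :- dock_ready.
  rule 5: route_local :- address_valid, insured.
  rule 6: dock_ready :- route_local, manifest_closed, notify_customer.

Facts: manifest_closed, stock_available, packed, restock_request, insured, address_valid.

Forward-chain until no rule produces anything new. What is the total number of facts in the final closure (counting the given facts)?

10

Round 1: rule 2 [notify_customer :- stock_available, restock_request.]; rule 5 [route_local :- address_valid, insured.]. New: notify_customer, route_local.
Round 2: rule 6 [dock_ready :- route_local, manifest_closed, notify_customer.]. New: dock_ready.
Round 3: rule 4 [shipped :- dock_ready.]. New: shipped.
Closure: {address_valid, dock_ready, insured, manifest_closed, notify_customer, packed, restock_request, route_local, shipped, stock_available} — 10 facts.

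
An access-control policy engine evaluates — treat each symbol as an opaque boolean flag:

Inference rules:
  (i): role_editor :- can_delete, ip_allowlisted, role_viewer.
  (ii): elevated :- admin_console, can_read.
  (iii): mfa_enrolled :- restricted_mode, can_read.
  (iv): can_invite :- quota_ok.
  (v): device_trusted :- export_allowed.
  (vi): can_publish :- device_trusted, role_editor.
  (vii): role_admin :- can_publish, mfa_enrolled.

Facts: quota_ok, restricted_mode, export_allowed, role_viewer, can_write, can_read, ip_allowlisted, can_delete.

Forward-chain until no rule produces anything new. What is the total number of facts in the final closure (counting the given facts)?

14

Round 1: (i) [role_editor :- can_delete, ip_allowlisted, role_viewer.]; (iii) [mfa_enrolled :- restricted_mode, can_read.]; (iv) [can_invite :- quota_ok.]; (v) [device_trusted :- export_allowed.]. New: role_editor, mfa_enrolled, can_invite, device_trusted.
Round 2: (vi) [can_publish :- device_trusted, role_editor.]. New: can_publish.
Round 3: (vii) [role_admin :- can_publish, mfa_enrolled.]. New: role_admin.
Closure: {can_delete, can_invite, can_publish, can_read, can_write, device_trusted, export_allowed, ip_allowlisted, mfa_enrolled, quota_ok, restricted_mode, role_admin, role_editor, role_viewer} — 14 facts.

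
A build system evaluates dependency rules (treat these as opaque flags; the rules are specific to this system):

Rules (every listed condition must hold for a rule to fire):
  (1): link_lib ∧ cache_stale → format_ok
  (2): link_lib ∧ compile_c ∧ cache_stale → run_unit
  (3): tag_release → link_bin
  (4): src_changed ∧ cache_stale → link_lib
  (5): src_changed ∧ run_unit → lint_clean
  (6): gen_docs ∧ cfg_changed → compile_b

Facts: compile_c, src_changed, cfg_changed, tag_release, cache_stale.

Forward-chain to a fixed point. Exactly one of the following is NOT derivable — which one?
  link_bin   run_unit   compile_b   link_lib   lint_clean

Round 1: (3) [tag_release → link_bin]; (4) [src_changed ∧ cache_stale → link_lib]. Adds link_bin, link_lib.
Round 2: (1) [link_lib ∧ cache_stale → format_ok]; (2) [link_lib ∧ compile_c ∧ cache_stale → run_unit]. Adds format_ok, run_unit.
Round 3: (5) [src_changed ∧ run_unit → lint_clean]. Adds lint_clean.
Derived: lint_clean (round 3), run_unit (round 2), link_lib (round 1), link_bin (round 1). compile_b never appears in any round.

compile_b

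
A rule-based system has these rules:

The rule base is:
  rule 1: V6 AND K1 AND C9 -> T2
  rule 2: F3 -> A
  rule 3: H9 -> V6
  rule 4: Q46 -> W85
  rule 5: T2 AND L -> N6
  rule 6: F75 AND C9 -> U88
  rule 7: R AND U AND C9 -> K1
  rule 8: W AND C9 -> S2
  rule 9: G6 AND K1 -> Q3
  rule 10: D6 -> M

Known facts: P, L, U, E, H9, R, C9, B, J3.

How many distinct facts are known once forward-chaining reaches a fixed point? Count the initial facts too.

13

Round 1 — rule 3, rule 7, derive V6, K1.
Round 2 — rule 1, derive T2.
Round 3 — rule 5, derive N6.
Closure: {B, C9, E, H9, J3, K1, L, N6, P, R, T2, U, V6} — 13 facts.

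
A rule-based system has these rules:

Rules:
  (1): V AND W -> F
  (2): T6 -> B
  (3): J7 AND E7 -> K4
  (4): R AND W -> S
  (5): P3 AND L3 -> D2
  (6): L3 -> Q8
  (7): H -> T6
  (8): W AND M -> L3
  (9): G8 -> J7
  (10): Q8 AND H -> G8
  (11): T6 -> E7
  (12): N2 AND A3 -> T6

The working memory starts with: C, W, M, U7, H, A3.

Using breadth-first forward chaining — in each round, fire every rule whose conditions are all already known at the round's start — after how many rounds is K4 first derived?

5

Round 1 fires (7), (8), giving T6, L3.
Round 2 fires (2), (6), (11), giving B, Q8, E7.
Round 3 fires (10), giving G8.
Round 4 fires (9), giving J7.
Round 5 fires (3), giving K4.
K4 first appears in round 5.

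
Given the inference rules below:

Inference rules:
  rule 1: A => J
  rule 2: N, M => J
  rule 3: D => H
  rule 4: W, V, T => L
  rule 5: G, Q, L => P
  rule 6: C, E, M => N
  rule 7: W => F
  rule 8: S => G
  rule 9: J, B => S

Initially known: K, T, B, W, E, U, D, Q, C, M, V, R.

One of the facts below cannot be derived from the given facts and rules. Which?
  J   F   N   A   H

A

Round 1 — rule 3, rule 4, rule 6, rule 7, derive H, L, N, F.
Round 2 — rule 2, derive J.
Round 3 — rule 9, derive S.
Round 4 — rule 8, derive G.
Round 5 — rule 5, derive P.
Derived: N (round 1), H (round 1), F (round 1), J (round 2). A never appears in any round.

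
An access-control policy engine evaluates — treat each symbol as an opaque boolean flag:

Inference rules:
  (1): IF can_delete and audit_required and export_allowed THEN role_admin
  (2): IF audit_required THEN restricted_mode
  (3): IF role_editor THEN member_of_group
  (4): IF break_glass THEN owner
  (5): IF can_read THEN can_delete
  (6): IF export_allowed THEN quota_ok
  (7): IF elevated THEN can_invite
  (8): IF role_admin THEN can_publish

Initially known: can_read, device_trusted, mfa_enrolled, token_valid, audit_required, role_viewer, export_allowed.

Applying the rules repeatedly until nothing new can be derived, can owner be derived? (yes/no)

Round 1 fires (2), (5), (6), giving restricted_mode, can_delete, quota_ok.
Round 2 fires (1), giving role_admin.
Round 3 fires (8), giving can_publish.
Fixed point reached. owner is concluded only by (4); (4) needs break_glass (never derived).

no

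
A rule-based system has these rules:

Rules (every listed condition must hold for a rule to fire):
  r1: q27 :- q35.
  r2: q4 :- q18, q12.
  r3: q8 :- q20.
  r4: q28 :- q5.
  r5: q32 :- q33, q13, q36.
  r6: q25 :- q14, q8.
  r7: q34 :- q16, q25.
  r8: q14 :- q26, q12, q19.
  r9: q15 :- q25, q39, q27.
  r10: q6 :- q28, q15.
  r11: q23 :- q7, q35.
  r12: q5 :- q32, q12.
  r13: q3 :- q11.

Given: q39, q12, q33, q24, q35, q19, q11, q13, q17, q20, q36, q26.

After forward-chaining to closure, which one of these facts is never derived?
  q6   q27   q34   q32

q34

Round 1: r1 [q27 :- q35.]; r3 [q8 :- q20.]; r5 [q32 :- q33, q13, q36.]; r8 [q14 :- q26, q12, q19.]; r13 [q3 :- q11.]. New: q27, q8, q32, q14, q3.
Round 2: r6 [q25 :- q14, q8.]; r12 [q5 :- q32, q12.]. New: q25, q5.
Round 3: r4 [q28 :- q5.]; r9 [q15 :- q25, q39, q27.]. New: q28, q15.
Round 4: r10 [q6 :- q28, q15.]. New: q6.
Derived: q27 (round 1), q32 (round 1), q6 (round 4). q34 never appears in any round.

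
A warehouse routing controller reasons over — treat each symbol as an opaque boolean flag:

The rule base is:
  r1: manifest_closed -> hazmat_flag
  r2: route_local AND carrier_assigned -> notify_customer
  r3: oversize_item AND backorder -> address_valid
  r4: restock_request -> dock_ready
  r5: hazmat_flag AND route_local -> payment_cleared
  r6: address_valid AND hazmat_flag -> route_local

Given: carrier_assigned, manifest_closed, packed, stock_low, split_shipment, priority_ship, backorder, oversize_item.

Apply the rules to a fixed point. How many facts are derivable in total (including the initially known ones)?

Round 1: r1 [manifest_closed -> hazmat_flag]; r3 [oversize_item AND backorder -> address_valid]. Adds hazmat_flag, address_valid.
Round 2: r6 [address_valid AND hazmat_flag -> route_local]. Adds route_local.
Round 3: r2 [route_local AND carrier_assigned -> notify_customer]; r5 [hazmat_flag AND route_local -> payment_cleared]. Adds notify_customer, payment_cleared.
Closure: {address_valid, backorder, carrier_assigned, hazmat_flag, manifest_closed, notify_customer, oversize_item, packed, payment_cleared, priority_ship, route_local, split_shipment, stock_low} — 13 facts.

13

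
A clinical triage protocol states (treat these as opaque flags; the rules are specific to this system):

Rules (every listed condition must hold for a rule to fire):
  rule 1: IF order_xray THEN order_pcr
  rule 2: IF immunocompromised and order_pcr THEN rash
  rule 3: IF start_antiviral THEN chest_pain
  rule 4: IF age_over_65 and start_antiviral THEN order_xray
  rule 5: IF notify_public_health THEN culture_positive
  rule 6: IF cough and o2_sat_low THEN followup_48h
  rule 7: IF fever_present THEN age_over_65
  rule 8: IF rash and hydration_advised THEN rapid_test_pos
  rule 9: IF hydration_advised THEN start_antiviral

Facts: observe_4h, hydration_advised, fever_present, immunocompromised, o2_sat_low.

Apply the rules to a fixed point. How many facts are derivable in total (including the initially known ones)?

12

[1] rule 7 [IF fever_present THEN age_over_65]; rule 9 [IF hydration_advised THEN start_antiviral]. ⇒ new: age_over_65, start_antiviral.
[2] rule 3 [IF start_antiviral THEN chest_pain]; rule 4 [IF age_over_65 and start_antiviral THEN order_xray]. ⇒ new: chest_pain, order_xray.
[3] rule 1 [IF order_xray THEN order_pcr]. ⇒ new: order_pcr.
[4] rule 2 [IF immunocompromised and order_pcr THEN rash]. ⇒ new: rash.
[5] rule 8 [IF rash and hydration_advised THEN rapid_test_pos]. ⇒ new: rapid_test_pos.
Closure: {age_over_65, chest_pain, fever_present, hydration_advised, immunocompromised, o2_sat_low, observe_4h, order_pcr, order_xray, rapid_test_pos, rash, start_antiviral} — 12 facts.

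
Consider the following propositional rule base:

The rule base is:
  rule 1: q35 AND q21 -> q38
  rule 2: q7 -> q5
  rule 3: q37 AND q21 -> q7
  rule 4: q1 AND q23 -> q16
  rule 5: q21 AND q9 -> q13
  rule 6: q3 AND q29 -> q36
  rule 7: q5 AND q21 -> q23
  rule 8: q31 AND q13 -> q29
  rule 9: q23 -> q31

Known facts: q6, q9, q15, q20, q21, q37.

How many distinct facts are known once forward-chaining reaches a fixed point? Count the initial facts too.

Round 1 — rule 3, rule 5, derive q7, q13.
Round 2 — rule 2, derive q5.
Round 3 — rule 7, derive q23.
Round 4 — rule 9, derive q31.
Round 5 — rule 8, derive q29.
Closure: {q13, q15, q20, q21, q23, q29, q31, q37, q5, q6, q7, q9} — 12 facts.

12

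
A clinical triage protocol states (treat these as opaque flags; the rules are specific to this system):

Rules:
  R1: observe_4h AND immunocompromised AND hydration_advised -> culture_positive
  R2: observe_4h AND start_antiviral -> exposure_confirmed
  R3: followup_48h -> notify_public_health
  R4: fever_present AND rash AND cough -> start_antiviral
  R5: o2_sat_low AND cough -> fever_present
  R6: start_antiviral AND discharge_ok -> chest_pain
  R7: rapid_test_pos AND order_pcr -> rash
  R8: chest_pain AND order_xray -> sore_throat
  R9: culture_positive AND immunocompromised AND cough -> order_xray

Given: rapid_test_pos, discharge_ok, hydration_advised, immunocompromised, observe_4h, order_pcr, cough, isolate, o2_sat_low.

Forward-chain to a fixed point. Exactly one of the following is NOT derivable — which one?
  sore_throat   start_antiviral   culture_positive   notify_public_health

Round 1 — R1, R5, R7, derive culture_positive, fever_present, rash.
Round 2 — R4, R9, derive start_antiviral, order_xray.
Round 3 — R2, R6, derive exposure_confirmed, chest_pain.
Round 4 — R8, derive sore_throat.
Derived: culture_positive (round 1), sore_throat (round 4), start_antiviral (round 2). notify_public_health never appears in any round.

notify_public_health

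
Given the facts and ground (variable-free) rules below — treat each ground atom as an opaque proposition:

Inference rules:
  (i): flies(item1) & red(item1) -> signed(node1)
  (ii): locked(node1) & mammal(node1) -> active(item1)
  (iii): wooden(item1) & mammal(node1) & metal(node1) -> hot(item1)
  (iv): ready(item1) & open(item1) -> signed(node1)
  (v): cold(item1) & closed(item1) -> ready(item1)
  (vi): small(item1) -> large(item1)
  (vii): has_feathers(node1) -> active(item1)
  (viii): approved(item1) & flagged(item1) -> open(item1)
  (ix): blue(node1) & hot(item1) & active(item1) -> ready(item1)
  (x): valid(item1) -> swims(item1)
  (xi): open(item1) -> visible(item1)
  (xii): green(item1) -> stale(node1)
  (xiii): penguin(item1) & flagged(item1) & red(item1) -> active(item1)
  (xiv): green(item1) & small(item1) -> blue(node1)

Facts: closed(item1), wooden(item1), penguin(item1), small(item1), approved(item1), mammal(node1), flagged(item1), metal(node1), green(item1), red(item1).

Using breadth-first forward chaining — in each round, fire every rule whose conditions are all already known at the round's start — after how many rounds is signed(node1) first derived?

Round 1 fires (iii), (vi), (viii), (xii), (xiii), (xiv), giving hot(item1), large(item1), open(item1), stale(node1), active(item1), blue(node1).
Round 2 fires (ix), (xi), giving ready(item1), visible(item1).
Round 3 fires (iv), giving signed(node1).
signed(node1) first appears in round 3.

3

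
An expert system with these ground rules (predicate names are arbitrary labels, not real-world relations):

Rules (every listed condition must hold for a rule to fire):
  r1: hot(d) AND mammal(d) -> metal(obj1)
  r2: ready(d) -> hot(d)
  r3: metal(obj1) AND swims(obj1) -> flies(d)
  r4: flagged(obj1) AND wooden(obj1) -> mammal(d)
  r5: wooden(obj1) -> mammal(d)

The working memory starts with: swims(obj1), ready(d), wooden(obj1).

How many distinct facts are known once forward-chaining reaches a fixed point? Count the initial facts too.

[1] r2 [ready(d) -> hot(d)]; r5 [wooden(obj1) -> mammal(d)]. ⇒ new: hot(d), mammal(d).
[2] r1 [hot(d) AND mammal(d) -> metal(obj1)]. ⇒ new: metal(obj1).
[3] r3 [metal(obj1) AND swims(obj1) -> flies(d)]. ⇒ new: flies(d).
Closure: {flies(d), hot(d), mammal(d), metal(obj1), ready(d), swims(obj1), wooden(obj1)} — 7 facts.

7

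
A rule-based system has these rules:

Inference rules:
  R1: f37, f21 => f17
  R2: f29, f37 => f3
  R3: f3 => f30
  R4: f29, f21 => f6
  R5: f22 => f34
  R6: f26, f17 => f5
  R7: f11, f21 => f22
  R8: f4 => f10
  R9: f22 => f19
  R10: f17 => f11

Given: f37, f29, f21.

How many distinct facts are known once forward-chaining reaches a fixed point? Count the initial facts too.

Round 1 — R1, R2, R4, derive f17, f3, f6.
Round 2 — R3, R10, derive f30, f11.
Round 3 — R7, derive f22.
Round 4 — R5, R9, derive f34, f19.
Closure: {f11, f17, f19, f21, f22, f29, f3, f30, f34, f37, f6} — 11 facts.

11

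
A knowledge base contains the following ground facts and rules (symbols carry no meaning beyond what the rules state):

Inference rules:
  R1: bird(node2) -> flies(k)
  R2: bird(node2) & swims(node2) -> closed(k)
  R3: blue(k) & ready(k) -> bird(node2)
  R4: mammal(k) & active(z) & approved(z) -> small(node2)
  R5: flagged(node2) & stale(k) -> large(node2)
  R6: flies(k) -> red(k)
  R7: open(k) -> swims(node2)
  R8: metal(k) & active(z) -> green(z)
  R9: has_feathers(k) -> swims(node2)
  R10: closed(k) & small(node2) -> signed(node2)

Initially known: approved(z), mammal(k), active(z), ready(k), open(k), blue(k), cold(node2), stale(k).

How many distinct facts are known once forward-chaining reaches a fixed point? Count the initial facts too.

Round 1 fires R3, R4, R7, giving bird(node2), small(node2), swims(node2).
Round 2 fires R1, R2, giving flies(k), closed(k).
Round 3 fires R6, R10, giving red(k), signed(node2).
Closure: {active(z), approved(z), bird(node2), blue(k), closed(k), cold(node2), flies(k), mammal(k), open(k), ready(k), red(k), signed(node2), small(node2), stale(k), swims(node2)} — 15 facts.

15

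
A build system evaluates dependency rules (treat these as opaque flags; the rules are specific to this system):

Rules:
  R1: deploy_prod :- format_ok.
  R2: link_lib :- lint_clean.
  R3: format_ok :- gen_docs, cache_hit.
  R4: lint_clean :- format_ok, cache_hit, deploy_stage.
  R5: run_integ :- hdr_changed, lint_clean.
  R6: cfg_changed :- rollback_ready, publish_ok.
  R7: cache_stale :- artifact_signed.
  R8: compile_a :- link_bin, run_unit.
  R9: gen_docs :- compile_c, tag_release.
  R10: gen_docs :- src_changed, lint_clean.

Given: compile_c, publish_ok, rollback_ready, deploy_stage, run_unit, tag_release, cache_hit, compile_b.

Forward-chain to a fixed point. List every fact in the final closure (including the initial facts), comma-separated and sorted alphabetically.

Round 1 fires R6, R9, giving cfg_changed, gen_docs.
Round 2 fires R3, giving format_ok.
Round 3 fires R1, R4, giving deploy_prod, lint_clean.
Round 4 fires R2, giving link_lib.

cache_hit, cfg_changed, compile_b, compile_c, deploy_prod, deploy_stage, format_ok, gen_docs, link_lib, lint_clean, publish_ok, rollback_ready, run_unit, tag_release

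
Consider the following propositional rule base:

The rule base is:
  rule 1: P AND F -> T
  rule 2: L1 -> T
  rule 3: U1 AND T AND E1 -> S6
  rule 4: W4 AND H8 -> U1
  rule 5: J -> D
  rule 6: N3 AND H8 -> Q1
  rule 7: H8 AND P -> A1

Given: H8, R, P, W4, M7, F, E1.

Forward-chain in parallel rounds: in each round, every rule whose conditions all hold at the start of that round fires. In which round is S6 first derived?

2

[1] rule 1 [P AND F -> T]; rule 4 [W4 AND H8 -> U1]; rule 7 [H8 AND P -> A1]. ⇒ new: T, U1, A1.
[2] rule 3 [U1 AND T AND E1 -> S6]. ⇒ new: S6.
S6 first appears in round 2.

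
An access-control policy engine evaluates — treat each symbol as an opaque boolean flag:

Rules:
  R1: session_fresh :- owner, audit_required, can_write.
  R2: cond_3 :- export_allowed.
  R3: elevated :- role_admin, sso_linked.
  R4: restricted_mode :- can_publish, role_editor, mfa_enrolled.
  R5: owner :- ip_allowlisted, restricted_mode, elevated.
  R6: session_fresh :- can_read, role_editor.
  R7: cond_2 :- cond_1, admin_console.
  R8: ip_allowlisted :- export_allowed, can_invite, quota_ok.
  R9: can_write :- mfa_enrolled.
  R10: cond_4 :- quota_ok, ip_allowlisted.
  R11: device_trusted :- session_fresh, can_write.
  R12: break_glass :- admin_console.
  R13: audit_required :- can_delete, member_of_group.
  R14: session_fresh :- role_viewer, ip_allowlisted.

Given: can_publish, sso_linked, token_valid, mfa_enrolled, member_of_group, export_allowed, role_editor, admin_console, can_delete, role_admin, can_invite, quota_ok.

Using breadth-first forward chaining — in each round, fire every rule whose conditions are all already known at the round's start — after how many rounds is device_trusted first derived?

Round 1 — R2, R3, R4, R8, R9, R12, R13, derive cond_3, elevated, restricted_mode, ip_allowlisted, can_write, break_glass, audit_required.
Round 2 — R5, R10, derive owner, cond_4.
Round 3 — R1, derive session_fresh.
Round 4 — R11, derive device_trusted.
device_trusted first appears in round 4.

4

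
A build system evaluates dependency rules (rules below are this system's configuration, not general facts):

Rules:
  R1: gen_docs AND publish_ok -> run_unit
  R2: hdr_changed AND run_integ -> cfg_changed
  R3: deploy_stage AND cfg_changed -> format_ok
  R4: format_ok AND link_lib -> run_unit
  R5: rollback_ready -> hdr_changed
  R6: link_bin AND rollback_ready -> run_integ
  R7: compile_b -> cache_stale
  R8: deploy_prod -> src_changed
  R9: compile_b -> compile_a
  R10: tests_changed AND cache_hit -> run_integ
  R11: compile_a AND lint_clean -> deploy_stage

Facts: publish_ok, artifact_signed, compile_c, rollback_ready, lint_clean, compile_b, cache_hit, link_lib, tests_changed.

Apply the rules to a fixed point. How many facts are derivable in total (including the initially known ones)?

Round 1 — R5, R7, R9, R10, derive hdr_changed, cache_stale, compile_a, run_integ.
Round 2 — R2, R11, derive cfg_changed, deploy_stage.
Round 3 — R3, derive format_ok.
Round 4 — R4, derive run_unit.
Closure: {artifact_signed, cache_hit, cache_stale, cfg_changed, compile_a, compile_b, compile_c, deploy_stage, format_ok, hdr_changed, link_lib, lint_clean, publish_ok, rollback_ready, run_integ, run_unit, tests_changed} — 17 facts.

17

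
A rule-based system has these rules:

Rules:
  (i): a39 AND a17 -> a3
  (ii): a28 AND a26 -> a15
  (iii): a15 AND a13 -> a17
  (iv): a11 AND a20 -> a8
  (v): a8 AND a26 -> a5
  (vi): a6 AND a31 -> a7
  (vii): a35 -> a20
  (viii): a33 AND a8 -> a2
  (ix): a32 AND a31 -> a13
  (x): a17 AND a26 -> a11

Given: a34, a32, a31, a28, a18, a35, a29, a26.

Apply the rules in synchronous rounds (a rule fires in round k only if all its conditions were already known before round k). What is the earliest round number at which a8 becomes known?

4

Round 1: (ii) [a28 AND a26 -> a15]; (vii) [a35 -> a20]; (ix) [a32 AND a31 -> a13]. New: a15, a20, a13.
Round 2: (iii) [a15 AND a13 -> a17]. New: a17.
Round 3: (x) [a17 AND a26 -> a11]. New: a11.
Round 4: (iv) [a11 AND a20 -> a8]. New: a8.
a8 first appears in round 4.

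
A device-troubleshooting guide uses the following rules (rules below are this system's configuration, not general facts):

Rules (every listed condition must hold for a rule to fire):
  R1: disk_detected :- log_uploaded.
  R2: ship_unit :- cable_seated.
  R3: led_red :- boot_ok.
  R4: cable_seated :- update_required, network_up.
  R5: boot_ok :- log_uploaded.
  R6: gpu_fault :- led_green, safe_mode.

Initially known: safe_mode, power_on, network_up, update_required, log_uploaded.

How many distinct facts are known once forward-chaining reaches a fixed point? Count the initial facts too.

Round 1 — R1, R4, R5, derive disk_detected, cable_seated, boot_ok.
Round 2 — R2, R3, derive ship_unit, led_red.
Closure: {boot_ok, cable_seated, disk_detected, led_red, log_uploaded, network_up, power_on, safe_mode, ship_unit, update_required} — 10 facts.

10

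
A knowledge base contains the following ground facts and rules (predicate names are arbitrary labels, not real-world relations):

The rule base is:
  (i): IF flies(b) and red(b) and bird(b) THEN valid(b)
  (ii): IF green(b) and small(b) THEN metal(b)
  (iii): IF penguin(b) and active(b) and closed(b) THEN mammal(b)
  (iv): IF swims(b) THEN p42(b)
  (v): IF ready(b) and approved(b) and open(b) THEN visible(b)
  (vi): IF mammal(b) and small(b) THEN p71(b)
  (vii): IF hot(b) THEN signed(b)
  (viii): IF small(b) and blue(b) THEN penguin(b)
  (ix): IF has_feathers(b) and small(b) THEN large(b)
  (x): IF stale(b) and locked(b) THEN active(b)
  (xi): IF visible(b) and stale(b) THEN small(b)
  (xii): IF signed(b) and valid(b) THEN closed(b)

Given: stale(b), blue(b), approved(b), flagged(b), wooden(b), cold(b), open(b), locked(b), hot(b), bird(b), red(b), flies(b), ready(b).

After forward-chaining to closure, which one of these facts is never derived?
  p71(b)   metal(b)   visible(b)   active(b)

metal(b)

Round 1 fires (i), (v), (vii), (x), giving valid(b), visible(b), signed(b), active(b).
Round 2 fires (xi), (xii), giving small(b), closed(b).
Round 3 fires (viii), giving penguin(b).
Round 4 fires (iii), giving mammal(b).
Round 5 fires (vi), giving p71(b).
Derived: active(b) (round 1), visible(b) (round 1), p71(b) (round 5). metal(b) never appears in any round.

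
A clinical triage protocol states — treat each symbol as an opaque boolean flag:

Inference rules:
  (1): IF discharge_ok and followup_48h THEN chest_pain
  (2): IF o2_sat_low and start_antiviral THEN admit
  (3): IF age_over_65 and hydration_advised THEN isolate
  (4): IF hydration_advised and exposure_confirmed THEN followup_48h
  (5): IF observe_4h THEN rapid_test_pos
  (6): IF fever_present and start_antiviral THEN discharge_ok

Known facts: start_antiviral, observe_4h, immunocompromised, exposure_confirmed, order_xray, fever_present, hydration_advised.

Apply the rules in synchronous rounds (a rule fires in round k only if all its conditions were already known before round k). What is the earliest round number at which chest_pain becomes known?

Round 1: (4) [IF hydration_advised and exposure_confirmed THEN followup_48h]; (5) [IF observe_4h THEN rapid_test_pos]; (6) [IF fever_present and start_antiviral THEN discharge_ok]. Adds followup_48h, rapid_test_pos, discharge_ok.
Round 2: (1) [IF discharge_ok and followup_48h THEN chest_pain]. Adds chest_pain.
chest_pain first appears in round 2.

2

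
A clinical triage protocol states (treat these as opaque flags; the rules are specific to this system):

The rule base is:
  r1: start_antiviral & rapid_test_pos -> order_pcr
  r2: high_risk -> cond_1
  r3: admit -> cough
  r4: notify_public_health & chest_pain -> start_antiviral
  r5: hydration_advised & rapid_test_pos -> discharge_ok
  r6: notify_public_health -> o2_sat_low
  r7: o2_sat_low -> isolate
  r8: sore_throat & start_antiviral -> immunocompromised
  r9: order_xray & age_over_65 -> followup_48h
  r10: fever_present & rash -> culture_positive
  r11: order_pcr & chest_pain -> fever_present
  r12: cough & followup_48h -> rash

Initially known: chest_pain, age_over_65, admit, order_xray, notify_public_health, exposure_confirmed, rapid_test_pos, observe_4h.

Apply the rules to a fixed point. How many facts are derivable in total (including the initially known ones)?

17

[1] r3 [admit -> cough]; r4 [notify_public_health & chest_pain -> start_antiviral]; r6 [notify_public_health -> o2_sat_low]; r9 [order_xray & age_over_65 -> followup_48h]. ⇒ new: cough, start_antiviral, o2_sat_low, followup_48h.
[2] r1 [start_antiviral & rapid_test_pos -> order_pcr]; r7 [o2_sat_low -> isolate]; r12 [cough & followup_48h -> rash]. ⇒ new: order_pcr, isolate, rash.
[3] r11 [order_pcr & chest_pain -> fever_present]. ⇒ new: fever_present.
[4] r10 [fever_present & rash -> culture_positive]. ⇒ new: culture_positive.
Closure: {admit, age_over_65, chest_pain, cough, culture_positive, exposure_confirmed, fever_present, followup_48h, isolate, notify_public_health, o2_sat_low, observe_4h, order_pcr, order_xray, rapid_test_pos, rash, start_antiviral} — 17 facts.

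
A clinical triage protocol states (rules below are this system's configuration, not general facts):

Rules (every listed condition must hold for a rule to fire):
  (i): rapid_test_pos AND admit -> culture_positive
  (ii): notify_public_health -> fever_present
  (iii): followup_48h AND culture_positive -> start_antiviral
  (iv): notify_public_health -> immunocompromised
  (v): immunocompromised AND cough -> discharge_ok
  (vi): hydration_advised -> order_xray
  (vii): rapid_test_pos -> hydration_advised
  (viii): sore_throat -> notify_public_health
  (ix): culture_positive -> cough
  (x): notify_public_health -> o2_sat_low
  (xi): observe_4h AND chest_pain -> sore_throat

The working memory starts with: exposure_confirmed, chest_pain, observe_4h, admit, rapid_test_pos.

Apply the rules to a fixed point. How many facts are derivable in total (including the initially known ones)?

Round 1: (i) [rapid_test_pos AND admit -> culture_positive]; (vii) [rapid_test_pos -> hydration_advised]; (xi) [observe_4h AND chest_pain -> sore_throat]. New: culture_positive, hydration_advised, sore_throat.
Round 2: (vi) [hydration_advised -> order_xray]; (viii) [sore_throat -> notify_public_health]; (ix) [culture_positive -> cough]. New: order_xray, notify_public_health, cough.
Round 3: (ii) [notify_public_health -> fever_present]; (iv) [notify_public_health -> immunocompromised]; (x) [notify_public_health -> o2_sat_low]. New: fever_present, immunocompromised, o2_sat_low.
Round 4: (v) [immunocompromised AND cough -> discharge_ok]. New: discharge_ok.
Closure: {admit, chest_pain, cough, culture_positive, discharge_ok, exposure_confirmed, fever_present, hydration_advised, immunocompromised, notify_public_health, o2_sat_low, observe_4h, order_xray, rapid_test_pos, sore_throat} — 15 facts.

15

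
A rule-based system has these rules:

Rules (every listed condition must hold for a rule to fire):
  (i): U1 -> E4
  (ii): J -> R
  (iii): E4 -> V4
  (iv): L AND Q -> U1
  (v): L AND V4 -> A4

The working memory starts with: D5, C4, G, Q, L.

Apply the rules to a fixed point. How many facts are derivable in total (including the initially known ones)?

Round 1: (iv) [L AND Q -> U1]. New: U1.
Round 2: (i) [U1 -> E4]. New: E4.
Round 3: (iii) [E4 -> V4]. New: V4.
Round 4: (v) [L AND V4 -> A4]. New: A4.
Closure: {A4, C4, D5, E4, G, L, Q, U1, V4} — 9 facts.

9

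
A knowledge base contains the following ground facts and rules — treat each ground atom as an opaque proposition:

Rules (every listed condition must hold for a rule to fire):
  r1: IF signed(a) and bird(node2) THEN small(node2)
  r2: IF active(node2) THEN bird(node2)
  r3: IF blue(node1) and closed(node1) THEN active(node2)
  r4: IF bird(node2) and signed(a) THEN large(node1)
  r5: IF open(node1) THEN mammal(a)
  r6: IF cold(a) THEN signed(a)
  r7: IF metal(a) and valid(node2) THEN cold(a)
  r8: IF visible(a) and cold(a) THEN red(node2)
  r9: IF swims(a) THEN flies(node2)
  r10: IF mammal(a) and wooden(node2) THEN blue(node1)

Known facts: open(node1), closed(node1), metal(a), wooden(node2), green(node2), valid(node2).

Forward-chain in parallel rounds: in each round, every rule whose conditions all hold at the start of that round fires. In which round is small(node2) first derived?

5

Round 1 — r5, r7, derive mammal(a), cold(a).
Round 2 — r6, r10, derive signed(a), blue(node1).
Round 3 — r3, derive active(node2).
Round 4 — r2, derive bird(node2).
Round 5 — r1, r4, derive small(node2), large(node1).
small(node2) first appears in round 5.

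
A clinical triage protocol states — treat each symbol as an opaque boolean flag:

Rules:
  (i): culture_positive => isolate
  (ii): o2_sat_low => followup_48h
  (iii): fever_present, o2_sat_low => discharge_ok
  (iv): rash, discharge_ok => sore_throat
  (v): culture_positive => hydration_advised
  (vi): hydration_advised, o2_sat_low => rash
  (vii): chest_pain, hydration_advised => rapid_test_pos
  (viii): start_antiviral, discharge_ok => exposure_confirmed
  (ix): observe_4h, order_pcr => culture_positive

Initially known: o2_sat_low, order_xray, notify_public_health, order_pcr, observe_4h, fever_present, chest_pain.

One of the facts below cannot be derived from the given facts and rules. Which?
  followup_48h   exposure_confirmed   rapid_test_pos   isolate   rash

Round 1: (ii) [o2_sat_low => followup_48h]; (iii) [fever_present, o2_sat_low => discharge_ok]; (ix) [observe_4h, order_pcr => culture_positive]. Adds followup_48h, discharge_ok, culture_positive.
Round 2: (i) [culture_positive => isolate]; (v) [culture_positive => hydration_advised]. Adds isolate, hydration_advised.
Round 3: (vi) [hydration_advised, o2_sat_low => rash]; (vii) [chest_pain, hydration_advised => rapid_test_pos]. Adds rash, rapid_test_pos.
Round 4: (iv) [rash, discharge_ok => sore_throat]. Adds sore_throat.
Derived: isolate (round 2), followup_48h (round 1), rash (round 3), rapid_test_pos (round 3). exposure_confirmed never appears in any round.

exposure_confirmed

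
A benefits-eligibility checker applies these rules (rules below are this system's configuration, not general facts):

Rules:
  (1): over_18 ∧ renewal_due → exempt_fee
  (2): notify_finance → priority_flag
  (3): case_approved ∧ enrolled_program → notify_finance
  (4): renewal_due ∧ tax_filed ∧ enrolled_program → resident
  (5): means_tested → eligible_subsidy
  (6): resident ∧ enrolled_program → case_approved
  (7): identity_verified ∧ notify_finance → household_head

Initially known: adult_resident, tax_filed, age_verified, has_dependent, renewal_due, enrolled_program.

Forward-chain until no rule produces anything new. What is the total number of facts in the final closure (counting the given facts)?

Round 1: (4) [renewal_due ∧ tax_filed ∧ enrolled_program → resident]. New: resident.
Round 2: (6) [resident ∧ enrolled_program → case_approved]. New: case_approved.
Round 3: (3) [case_approved ∧ enrolled_program → notify_finance]. New: notify_finance.
Round 4: (2) [notify_finance → priority_flag]. New: priority_flag.
Closure: {adult_resident, age_verified, case_approved, enrolled_program, has_dependent, notify_finance, priority_flag, renewal_due, resident, tax_filed} — 10 facts.

10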